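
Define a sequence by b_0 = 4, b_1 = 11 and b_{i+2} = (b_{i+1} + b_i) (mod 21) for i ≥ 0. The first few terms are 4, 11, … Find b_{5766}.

Computing terms: b_0 = 4, b_1 = 11, b_2 = 15, b_3 = 5, b_4 = 20, b_5 = 4, b_6 = 3, b_7 = 7, b_8 = 10, b_9 = 17, b_{10} = 6, b_{11} = 2, b_{12} = 8, b_{13} = 10, b_{14} = 18, b_{15} = 7, b_{16} = 4, b_{17} = 11.
The sequence repeats with period 16.
So b_{5766} = b_{0 + ((5766-0) mod 16)} = b_6 = 3.

3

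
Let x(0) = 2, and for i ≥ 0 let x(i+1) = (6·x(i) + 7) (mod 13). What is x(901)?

6

Listing terms: x(0) = 2; x(1) = 6; x(2) = 4; x(3) = 5; x(4) = 11; x(5) = 8; x(6) = 3; x(7) = 12; x(8) = 1; x(9) = 0; x(10) = 7; x(11) = 10; x(12) = 2.
Since x(12) = x(0) = 2, the sequence is periodic with period 12.
So x(901) = x(0 + ((901-0) mod 12)) = x(1) = 6.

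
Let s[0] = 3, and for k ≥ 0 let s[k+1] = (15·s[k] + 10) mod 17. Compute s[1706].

Computing terms: s[0] = 3,  s[1] = 4,  s[2] = 2,  s[3] = 6,  s[4] = 15,  s[5] = 14,  s[6] = 16,  s[7] = 12,  s[8] = 3.
Since s[8] = s[0] = 3, the sequence is periodic with period 8.
(1706 - 0) mod 8 = 2, so s[1706] = s[2] = 2.

2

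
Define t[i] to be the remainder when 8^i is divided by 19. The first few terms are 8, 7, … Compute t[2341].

Listing terms: t[1] = 8, t[2] = 7, t[3] = 18, t[4] = 11, t[5] = 12, t[6] = 1, t[7] = 8.
Since t[7] = t[1] = 8, the sequence is periodic with period 6.
(2341 - 1) mod 6 = 0, so t[2341] = t[1] = 8.

8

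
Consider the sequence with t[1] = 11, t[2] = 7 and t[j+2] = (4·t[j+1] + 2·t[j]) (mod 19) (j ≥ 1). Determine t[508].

Computing terms: t[1] = 11; t[2] = 7; t[3] = 12; t[4] = 5; t[5] = 6; t[6] = 15; t[7] = 15; t[8] = 14; t[9] = 10; t[10] = 11; t[11] = 7.
Since (t[10], t[11]) = (t[1], t[2]) = (11, 7) (two consecutive terms determine the rest), the sequence is periodic with period 9.
So t[508] = t[1 + ((508-1) mod 9)] = t[4] = 5.

5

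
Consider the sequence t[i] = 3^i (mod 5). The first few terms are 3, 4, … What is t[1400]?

Listing terms: t[1] = 3, t[2] = 4, t[3] = 2, t[4] = 1, t[5] = 3.
The sequence repeats with period 4.
(1400 - 1) mod 4 = 3, so t[1400] = t[4] = 1.

1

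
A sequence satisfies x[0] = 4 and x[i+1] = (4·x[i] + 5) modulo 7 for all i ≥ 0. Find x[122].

5

x[0] = 4; x[1] = 0; x[2] = 5; x[3] = 4.
The sequence repeats with period 3.
(122 - 0) mod 3 = 2, so x[122] = x[2] = 5.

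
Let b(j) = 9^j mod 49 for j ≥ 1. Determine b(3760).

b(1) = 9, b(2) = 32, b(3) = 43, b(4) = 44, b(5) = 4, b(6) = 36, b(7) = 30, b(8) = 25, b(9) = 29, b(10) = 16, b(11) = 46, b(12) = 22, b(13) = 2, b(14) = 18, b(15) = 15, b(16) = 37, b(17) = 39, b(18) = 8, b(19) = 23, b(20) = 11, b(21) = 1, b(22) = 9.
The sequence repeats with period 21.
(3760 - 1) mod 21 = 0, so b(3760) = b(1) = 9.

9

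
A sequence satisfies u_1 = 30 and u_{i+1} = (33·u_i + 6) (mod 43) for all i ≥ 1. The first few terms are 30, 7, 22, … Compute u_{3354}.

23

We have u_1 = 30, u_2 = 7, u_3 = 22, u_4 = 1, u_5 = 39, u_6 = 3, u_7 = 19, u_8 = 31, u_9 = 40, u_{10} = 36, u_{11} = 33, u_{12} = 20, u_{13} = 21, u_{14} = 11, u_{15} = 25, u_{16} = 14, u_{17} = 38, u_{18} = 13, u_{19} = 5, u_{20} = 42, u_{21} = 16, u_{22} = 18, u_{23} = 41, u_{24} = 26, u_{25} = 4, u_{26} = 9, u_{27} = 2, u_{28} = 29, u_{29} = 17, u_{30} = 8, u_{31} = 12, u_{32} = 15, u_{33} = 28, u_{34} = 27, u_{35} = 37, u_{36} = 23, u_{37} = 34, u_{38} = 10, u_{39} = 35, u_{40} = 0, u_{41} = 6, u_{42} = 32, u_{43} = 30.
Since u_{43} = u_1 = 30, the sequence is periodic with period 42.
(3354 - 1) mod 42 = 35, so u_{3354} = u_{36} = 23.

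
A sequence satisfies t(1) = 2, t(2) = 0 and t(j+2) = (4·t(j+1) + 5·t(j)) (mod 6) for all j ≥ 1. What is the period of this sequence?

We have t(1) = 2, t(2) = 0, t(3) = 4, t(4) = 4, t(5) = 0, t(6) = 2, t(7) = 2, t(8) = 0.
The sequence repeats with period 6.

6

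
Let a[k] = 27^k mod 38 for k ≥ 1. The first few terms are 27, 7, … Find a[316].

We have a[1] = 27; a[2] = 7; a[3] = 37; a[4] = 11; a[5] = 31; a[6] = 1; a[7] = 27.
Since a[7] = a[1] = 27, the sequence is periodic with period 6.
So a[316] = a[1 + ((316-1) mod 6)] = a[4] = 11.

11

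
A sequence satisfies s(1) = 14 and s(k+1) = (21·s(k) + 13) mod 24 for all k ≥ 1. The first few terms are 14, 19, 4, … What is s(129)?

22

We have s(1) = 14,  s(2) = 19,  s(3) = 4,  s(4) = 1,  s(5) = 10,  s(6) = 7,  s(7) = 16,  s(8) = 13,  s(9) = 22,  s(10) = 19.
Since s(10) = s(2) = 19, the sequence is eventually periodic: after a pre-period of length 1 it cycles with period 8.
For k ≥ 2, s(k) depends only on (k - 2) mod 8. (129 - 2) mod 8 = 7, so s(129) = s(9) = 22.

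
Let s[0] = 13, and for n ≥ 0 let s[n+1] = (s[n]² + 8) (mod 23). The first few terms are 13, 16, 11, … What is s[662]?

12

Computing terms: s[0] = 13, s[1] = 16, s[2] = 11, s[3] = 14, s[4] = 20, s[5] = 17, s[6] = 21, s[7] = 12, s[8] = 14.
Since s[8] = s[3] = 14, the sequence is eventually periodic: after a pre-period of length 3 it cycles with period 5.
For n ≥ 3, s[n] depends only on (n - 3) mod 5. (662 - 3) mod 5 = 4, so s[662] = s[7] = 12.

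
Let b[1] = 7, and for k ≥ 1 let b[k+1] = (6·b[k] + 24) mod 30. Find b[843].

0

Listing terms: b[1] = 7; b[2] = 6; b[3] = 0; b[4] = 24; b[5] = 18; b[6] = 12; b[7] = 6.
Since b[7] = b[2] = 6, the sequence is eventually periodic: after a pre-period of length 1 it cycles with period 5.
For k ≥ 2, b[k] depends only on (k - 2) mod 5. (843 - 2) mod 5 = 1, so b[843] = b[3] = 0.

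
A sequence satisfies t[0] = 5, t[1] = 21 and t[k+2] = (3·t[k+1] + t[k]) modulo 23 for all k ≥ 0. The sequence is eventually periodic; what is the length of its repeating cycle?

We have t[0] = 5,  t[1] = 21,  t[2] = 22,  t[3] = 18,  t[4] = 7,  t[5] = 16,  t[6] = 9,  t[7] = 20,  t[8] = 0,  t[9] = 20,  t[10] = 14,  t[11] = 16,  t[12] = 16,  t[13] = 18,  t[14] = 1,  t[15] = 21,  t[16] = 18,  t[17] = 6,  t[18] = 13,  t[19] = 22,  t[20] = 10,  t[21] = 6,  t[22] = 5,  t[23] = 21.
The sequence repeats with period 22.

22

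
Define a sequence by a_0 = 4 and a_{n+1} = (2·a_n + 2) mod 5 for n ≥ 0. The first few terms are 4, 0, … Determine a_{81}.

0

Computing terms: a_0 = 4,  a_1 = 0,  a_2 = 2,  a_3 = 1,  a_4 = 4.
The sequence repeats with period 4.
So a_{81} = a_{0 + ((81-0) mod 4)} = a_1 = 0.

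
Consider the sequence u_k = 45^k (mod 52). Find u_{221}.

41

u_0 = 1; u_1 = 45; u_2 = 49; u_3 = 21; u_4 = 9; u_5 = 41; u_6 = 25; u_7 = 33; u_8 = 29; u_9 = 5; u_{10} = 17; u_{11} = 37; u_{12} = 1.
Since u_{12} = u_0 = 1, the sequence is periodic with period 12.
(221 - 0) mod 12 = 5, so u_{221} = u_5 = 41.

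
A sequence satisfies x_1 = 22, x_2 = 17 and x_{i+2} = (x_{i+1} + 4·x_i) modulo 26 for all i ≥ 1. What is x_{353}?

21

x_1 = 22,  x_2 = 17,  x_3 = 1,  x_4 = 17,  x_5 = 21,  x_6 = 11,  x_7 = 17,  x_8 = 9,  x_9 = 25,  x_{10} = 9,  x_{11} = 5,  x_{12} = 15,  x_{13} = 9,  x_{14} = 17,  x_{15} = 1.
Since (x_{14}, x_{15}) = (x_2, x_3) = (17, 1) (two consecutive terms determine the rest), the sequence is eventually periodic: after a pre-period of length 1 it cycles with period 12.
For i ≥ 2, x_i depends only on (i - 2) mod 12. (353 - 2) mod 12 = 3, so x_{353} = x_5 = 21.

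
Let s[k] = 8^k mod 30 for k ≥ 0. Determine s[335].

2

s[0] = 1, s[1] = 8, s[2] = 4, s[3] = 2, s[4] = 16, s[5] = 8.
Since s[5] = s[1] = 8, the sequence is eventually periodic: after a pre-period of length 1 it cycles with period 4.
For k ≥ 1, s[k] depends only on (k - 1) mod 4. (335 - 1) mod 4 = 2, so s[335] = s[3] = 2.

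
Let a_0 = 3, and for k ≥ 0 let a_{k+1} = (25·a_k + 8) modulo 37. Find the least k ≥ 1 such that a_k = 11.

2

Computing terms: a_0 = 3; a_1 = 9; a_2 = 11; a_3 = 24; a_4 = 16; a_5 = 1; a_6 = 33; a_7 = 19; a_8 = 2; a_9 = 21; a_{10} = 15; a_{11} = 13; a_{12} = 0; a_{13} = 8; a_{14} = 23; a_{15} = 28; a_{16} = 5; a_{17} = 22; a_{18} = 3.
Since a_{18} = a_0 = 3, the sequence is periodic with period 18.
The value 11 first appears (with k ≥ 1) at a_2.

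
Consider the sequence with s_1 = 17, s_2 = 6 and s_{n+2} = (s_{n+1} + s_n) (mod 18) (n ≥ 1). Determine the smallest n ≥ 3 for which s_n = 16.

Computing terms: s_1 = 17,  s_2 = 6,  s_3 = 5,  s_4 = 11,  s_5 = 16,  s_6 = 9,  s_7 = 7,  s_8 = 16,  s_9 = 5,  s_{10} = 3,  s_{11} = 8,  s_{12} = 11,  s_{13} = 1,  s_{14} = 12,  s_{15} = 13,  s_{16} = 7,  s_{17} = 2,  s_{18} = 9,  s_{19} = 11,  s_{20} = 2,  s_{21} = 13,  s_{22} = 15,  s_{23} = 10,  s_{24} = 7,  s_{25} = 17,  s_{26} = 6.
The sequence repeats with period 24.
The value 16 first appears (with n ≥ 3) at s_5.

5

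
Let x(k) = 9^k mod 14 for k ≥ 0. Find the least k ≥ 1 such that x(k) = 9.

1

Listing terms: x(0) = 1,  x(1) = 9,  x(2) = 11,  x(3) = 1.
The sequence repeats with period 3.
The value 9 first appears (with k ≥ 1) at x(1).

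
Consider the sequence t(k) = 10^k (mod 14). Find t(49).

We have t(1) = 10,  t(2) = 2,  t(3) = 6,  t(4) = 4,  t(5) = 12,  t(6) = 8,  t(7) = 10.
The sequence repeats with period 6.
So t(49) = t(1 + ((49-1) mod 6)) = t(1) = 10.

10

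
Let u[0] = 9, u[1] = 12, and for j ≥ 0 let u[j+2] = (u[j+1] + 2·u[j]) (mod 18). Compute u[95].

We have u[0] = 9,  u[1] = 12,  u[2] = 12,  u[3] = 0,  u[4] = 6,  u[5] = 6,  u[6] = 0,  u[7] = 12,  u[8] = 12.
Since (u[7], u[8]) = (u[1], u[2]) = (12, 12) (two consecutive terms determine the rest), the sequence is eventually periodic: after a pre-period of length 1 it cycles with period 6.
For j ≥ 1, u[j] depends only on (j - 1) mod 6. (95 - 1) mod 6 = 4, so u[95] = u[5] = 6.

6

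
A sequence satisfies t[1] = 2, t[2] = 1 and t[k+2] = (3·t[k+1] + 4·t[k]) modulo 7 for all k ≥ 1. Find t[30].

4

Computing terms: t[1] = 2, t[2] = 1, t[3] = 4, t[4] = 2, t[5] = 1.
The sequence repeats with period 3.
So t[30] = t[1 + ((30-1) mod 3)] = t[3] = 4.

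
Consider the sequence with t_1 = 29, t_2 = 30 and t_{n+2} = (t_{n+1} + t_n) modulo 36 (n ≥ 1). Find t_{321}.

Computing terms: t_1 = 29, t_2 = 30, t_3 = 23, t_4 = 17, t_5 = 4, t_6 = 21, t_7 = 25, t_8 = 10, t_9 = 35, t_{10} = 9, t_{11} = 8, t_{12} = 17, t_{13} = 25, t_{14} = 6, t_{15} = 31, t_{16} = 1, t_{17} = 32, t_{18} = 33, t_{19} = 29, t_{20} = 26, t_{21} = 19, t_{22} = 9, t_{23} = 28, t_{24} = 1, t_{25} = 29, t_{26} = 30.
The sequence repeats with period 24.
(321 - 1) mod 24 = 8, so t_{321} = t_9 = 35.

35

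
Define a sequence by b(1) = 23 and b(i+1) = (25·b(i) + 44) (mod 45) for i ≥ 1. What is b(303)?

Listing terms: b(1) = 23; b(2) = 34; b(3) = 39; b(4) = 29; b(5) = 4; b(6) = 9; b(7) = 44; b(8) = 19; b(9) = 24; b(10) = 14; b(11) = 34.
Since b(11) = b(2) = 34, the sequence is eventually periodic: after a pre-period of length 1 it cycles with period 9.
For i ≥ 2, b(i) depends only on (i - 2) mod 9. (303 - 2) mod 9 = 4, so b(303) = b(6) = 9.

9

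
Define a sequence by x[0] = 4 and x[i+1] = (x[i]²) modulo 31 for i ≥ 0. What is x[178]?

We have x[0] = 4,  x[1] = 16,  x[2] = 8,  x[3] = 2,  x[4] = 4.
The sequence repeats with period 4.
(178 - 0) mod 4 = 2, so x[178] = x[2] = 8.

8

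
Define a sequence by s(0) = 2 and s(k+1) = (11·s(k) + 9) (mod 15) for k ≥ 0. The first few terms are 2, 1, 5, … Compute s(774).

8

Computing terms: s(0) = 2, s(1) = 1, s(2) = 5, s(3) = 4, s(4) = 8, s(5) = 7, s(6) = 11, s(7) = 10, s(8) = 14, s(9) = 13, s(10) = 2.
Since s(10) = s(0) = 2, the sequence is periodic with period 10.
(774 - 0) mod 10 = 4, so s(774) = s(4) = 8.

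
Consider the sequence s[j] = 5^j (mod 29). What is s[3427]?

s[0] = 1; s[1] = 5; s[2] = 25; s[3] = 9; s[4] = 16; s[5] = 22; s[6] = 23; s[7] = 28; s[8] = 24; s[9] = 4; s[10] = 20; s[11] = 13; s[12] = 7; s[13] = 6; s[14] = 1.
The sequence repeats with period 14.
So s[3427] = s[0 + ((3427-0) mod 14)] = s[11] = 13.

13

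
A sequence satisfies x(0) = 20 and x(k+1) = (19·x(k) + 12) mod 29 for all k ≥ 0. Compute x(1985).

2

Listing terms: x(0) = 20; x(1) = 15; x(2) = 7; x(3) = 0; x(4) = 12; x(5) = 8; x(6) = 19; x(7) = 25; x(8) = 23; x(9) = 14; x(10) = 17; x(11) = 16; x(12) = 26; x(13) = 13; x(14) = 27; x(15) = 3; x(16) = 11; x(17) = 18; x(18) = 6; x(19) = 10; x(20) = 28; x(21) = 22; x(22) = 24; x(23) = 4; x(24) = 1; x(25) = 2; x(26) = 21; x(27) = 5; x(28) = 20.
Since x(28) = x(0) = 20, the sequence is periodic with period 28.
(1985 - 0) mod 28 = 25, so x(1985) = x(25) = 2.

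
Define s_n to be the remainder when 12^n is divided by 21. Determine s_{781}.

12

Computing terms: s_1 = 12; s_2 = 18; s_3 = 6; s_4 = 9; s_5 = 3; s_6 = 15; s_7 = 12.
Since s_7 = s_1 = 12, the sequence is periodic with period 6.
(781 - 1) mod 6 = 0, so s_{781} = s_1 = 12.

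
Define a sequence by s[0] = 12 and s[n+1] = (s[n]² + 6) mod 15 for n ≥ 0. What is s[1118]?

We have s[0] = 12; s[1] = 0; s[2] = 6; s[3] = 12.
The sequence repeats with period 3.
(1118 - 0) mod 3 = 2, so s[1118] = s[2] = 6.

6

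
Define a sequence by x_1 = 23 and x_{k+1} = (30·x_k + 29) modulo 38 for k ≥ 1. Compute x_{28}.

x_1 = 23; x_2 = 35; x_3 = 15; x_4 = 23.
Since x_4 = x_1 = 23, the sequence is periodic with period 3.
(28 - 1) mod 3 = 0, so x_{28} = x_1 = 23.

23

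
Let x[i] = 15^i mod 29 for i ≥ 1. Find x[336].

1

x[1] = 15, x[2] = 22, x[3] = 11, x[4] = 20, x[5] = 10, x[6] = 5, x[7] = 17, x[8] = 23, x[9] = 26, x[10] = 13, x[11] = 21, x[12] = 25, x[13] = 27, x[14] = 28, x[15] = 14, x[16] = 7, x[17] = 18, x[18] = 9, x[19] = 19, x[20] = 24, x[21] = 12, x[22] = 6, x[23] = 3, x[24] = 16, x[25] = 8, x[26] = 4, x[27] = 2, x[28] = 1, x[29] = 15.
The sequence repeats with period 28.
So x[336] = x[1 + ((336-1) mod 28)] = x[28] = 1.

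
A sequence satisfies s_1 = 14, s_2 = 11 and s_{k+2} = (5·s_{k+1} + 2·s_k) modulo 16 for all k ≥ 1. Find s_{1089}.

Listing terms: s_1 = 14, s_2 = 11, s_3 = 3, s_4 = 5, s_5 = 15, s_6 = 5, s_7 = 7, s_8 = 13, s_9 = 15, s_{10} = 5.
Since (s_9, s_{10}) = (s_5, s_6) = (15, 5) (two consecutive terms determine the rest), the sequence is eventually periodic: after a pre-period of length 4 it cycles with period 4.
For k ≥ 5, s_k depends only on (k - 5) mod 4. (1089 - 5) mod 4 = 0, so s_{1089} = s_5 = 15.

15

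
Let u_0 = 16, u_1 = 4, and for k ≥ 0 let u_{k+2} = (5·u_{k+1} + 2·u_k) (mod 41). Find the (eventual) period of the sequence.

40

Listing terms: u_0 = 16, u_1 = 4, u_2 = 11, u_3 = 22, u_4 = 9, u_5 = 7, u_6 = 12, u_7 = 33, u_8 = 25, u_9 = 27, u_{10} = 21, u_{11} = 36, u_{12} = 17, u_{13} = 34, u_{14} = 40, u_{15} = 22, u_{16} = 26, u_{17} = 10, u_{18} = 20, u_{19} = 38, u_{20} = 25, u_{21} = 37, u_{22} = 30, u_{23} = 19, u_{24} = 32, u_{25} = 34, u_{26} = 29, u_{27} = 8, u_{28} = 16, u_{29} = 14, u_{30} = 20, u_{31} = 5, u_{32} = 24, u_{33} = 7, u_{34} = 1, u_{35} = 19, u_{36} = 15, u_{37} = 31, u_{38} = 21, u_{39} = 3, u_{40} = 16, u_{41} = 4.
The sequence repeats with period 40.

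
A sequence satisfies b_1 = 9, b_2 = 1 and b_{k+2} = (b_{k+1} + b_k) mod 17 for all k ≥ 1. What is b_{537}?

Computing terms: b_1 = 9; b_2 = 1; b_3 = 10; b_4 = 11; b_5 = 4; b_6 = 15; b_7 = 2; b_8 = 0; b_9 = 2; b_{10} = 2; b_{11} = 4; b_{12} = 6; b_{13} = 10; b_{14} = 16; b_{15} = 9; b_{16} = 8; b_{17} = 0; b_{18} = 8; b_{19} = 8; b_{20} = 16; b_{21} = 7; b_{22} = 6; b_{23} = 13; b_{24} = 2; b_{25} = 15; b_{26} = 0; b_{27} = 15; b_{28} = 15; b_{29} = 13; b_{30} = 11; b_{31} = 7; b_{32} = 1; b_{33} = 8; b_{34} = 9; b_{35} = 0; b_{36} = 9; b_{37} = 9; b_{38} = 1.
The sequence repeats with period 36.
(537 - 1) mod 36 = 32, so b_{537} = b_{33} = 8.

8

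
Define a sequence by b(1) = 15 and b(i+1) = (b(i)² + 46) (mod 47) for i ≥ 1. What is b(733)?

We have b(1) = 15, b(2) = 36, b(3) = 26, b(4) = 17, b(5) = 6, b(6) = 35, b(7) = 2, b(8) = 3, b(9) = 8, b(10) = 16, b(11) = 20, b(12) = 23, b(13) = 11, b(14) = 26.
Since b(14) = b(3) = 26, the sequence is eventually periodic: after a pre-period of length 2 it cycles with period 11.
For i ≥ 3, b(i) depends only on (i - 3) mod 11. (733 - 3) mod 11 = 4, so b(733) = b(7) = 2.

2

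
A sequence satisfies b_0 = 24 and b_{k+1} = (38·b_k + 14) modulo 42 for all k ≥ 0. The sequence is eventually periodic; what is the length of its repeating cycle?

Computing terms: b_0 = 24; b_1 = 2; b_2 = 6; b_3 = 32; b_4 = 12; b_5 = 8; b_6 = 24.
Since b_6 = b_0 = 24, the sequence is periodic with period 6.

6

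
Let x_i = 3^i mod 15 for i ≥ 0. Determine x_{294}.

9

We have x_0 = 1,  x_1 = 3,  x_2 = 9,  x_3 = 12,  x_4 = 6,  x_5 = 3.
Since x_5 = x_1 = 3, the sequence is eventually periodic: after a pre-period of length 1 it cycles with period 4.
For i ≥ 1, x_i depends only on (i - 1) mod 4. (294 - 1) mod 4 = 1, so x_{294} = x_2 = 9.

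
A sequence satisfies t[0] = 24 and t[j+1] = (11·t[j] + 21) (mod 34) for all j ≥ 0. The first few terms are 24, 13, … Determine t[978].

28

t[0] = 24; t[1] = 13; t[2] = 28; t[3] = 23; t[4] = 2; t[5] = 9; t[6] = 18; t[7] = 15; t[8] = 16; t[9] = 27; t[10] = 12; t[11] = 17; t[12] = 4; t[13] = 31; t[14] = 22; t[15] = 25; t[16] = 24.
The sequence repeats with period 16.
So t[978] = t[0 + ((978-0) mod 16)] = t[2] = 28.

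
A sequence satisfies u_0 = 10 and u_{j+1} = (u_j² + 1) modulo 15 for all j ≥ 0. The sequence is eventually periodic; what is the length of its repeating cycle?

3

Listing terms: u_0 = 10; u_1 = 11; u_2 = 2; u_3 = 5; u_4 = 11.
Since u_4 = u_1 = 11, the sequence is eventually periodic: after a pre-period of length 1 it cycles with period 3.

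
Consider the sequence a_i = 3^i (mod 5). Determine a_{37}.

a_0 = 1; a_1 = 3; a_2 = 4; a_3 = 2; a_4 = 1.
Since a_4 = a_0 = 1, the sequence is periodic with period 4.
So a_{37} = a_{0 + ((37-0) mod 4)} = a_1 = 3.

3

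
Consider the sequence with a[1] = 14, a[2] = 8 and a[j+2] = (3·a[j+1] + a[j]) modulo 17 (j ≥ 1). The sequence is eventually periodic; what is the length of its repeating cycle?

16

Computing terms: a[1] = 14; a[2] = 8; a[3] = 4; a[4] = 3; a[5] = 13; a[6] = 8; a[7] = 3; a[8] = 0; a[9] = 3; a[10] = 9; a[11] = 13; a[12] = 14; a[13] = 4; a[14] = 9; a[15] = 14; a[16] = 0; a[17] = 14; a[18] = 8.
The sequence repeats with period 16.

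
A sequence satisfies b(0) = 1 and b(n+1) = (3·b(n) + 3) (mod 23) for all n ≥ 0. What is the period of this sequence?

We have b(0) = 1,  b(1) = 6,  b(2) = 21,  b(3) = 20,  b(4) = 17,  b(5) = 8,  b(6) = 4,  b(7) = 15,  b(8) = 2,  b(9) = 9,  b(10) = 7,  b(11) = 1.
Since b(11) = b(0) = 1, the sequence is periodic with period 11.

11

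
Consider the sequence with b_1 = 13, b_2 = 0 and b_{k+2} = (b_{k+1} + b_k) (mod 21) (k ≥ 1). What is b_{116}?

Computing terms: b_1 = 13; b_2 = 0; b_3 = 13; b_4 = 13; b_5 = 5; b_6 = 18; b_7 = 2; b_8 = 20; b_9 = 1; b_{10} = 0; b_{11} = 1; b_{12} = 1; b_{13} = 2; b_{14} = 3; b_{15} = 5; b_{16} = 8; b_{17} = 13; b_{18} = 0.
Since (b_{17}, b_{18}) = (b_1, b_2) = (13, 0) (two consecutive terms determine the rest), the sequence is periodic with period 16.
(116 - 1) mod 16 = 3, so b_{116} = b_4 = 13.

13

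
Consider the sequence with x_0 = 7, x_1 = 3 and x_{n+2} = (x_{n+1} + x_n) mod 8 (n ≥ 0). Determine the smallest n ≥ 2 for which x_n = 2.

Listing terms: x_0 = 7; x_1 = 3; x_2 = 2; x_3 = 5; x_4 = 7; x_5 = 4; x_6 = 3; x_7 = 7; x_8 = 2; x_9 = 1; x_{10} = 3; x_{11} = 4; x_{12} = 7; x_{13} = 3.
Since (x_{12}, x_{13}) = (x_0, x_1) = (7, 3) (two consecutive terms determine the rest), the sequence is periodic with period 12.
The value 2 first appears (with n ≥ 2) at x_2.

2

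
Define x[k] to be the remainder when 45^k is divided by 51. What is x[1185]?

45

x[1] = 45; x[2] = 36; x[3] = 39; x[4] = 21; x[5] = 27; x[6] = 42; x[7] = 3; x[8] = 33; x[9] = 6; x[10] = 15; x[11] = 12; x[12] = 30; x[13] = 24; x[14] = 9; x[15] = 48; x[16] = 18; x[17] = 45.
The sequence repeats with period 16.
(1185 - 1) mod 16 = 0, so x[1185] = x[1] = 45.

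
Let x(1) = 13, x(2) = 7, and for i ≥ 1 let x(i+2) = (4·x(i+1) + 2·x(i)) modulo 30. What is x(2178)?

12

We have x(1) = 13; x(2) = 7; x(3) = 24; x(4) = 20; x(5) = 8; x(6) = 12; x(7) = 4; x(8) = 10; x(9) = 18; x(10) = 2; x(11) = 14; x(12) = 0; x(13) = 28; x(14) = 22; x(15) = 24; x(16) = 20.
Since (x(15), x(16)) = (x(3), x(4)) = (24, 20) (two consecutive terms determine the rest), the sequence is eventually periodic: after a pre-period of length 2 it cycles with period 12.
For i ≥ 3, x(i) depends only on (i - 3) mod 12. (2178 - 3) mod 12 = 3, so x(2178) = x(6) = 12.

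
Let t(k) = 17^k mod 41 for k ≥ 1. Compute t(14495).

3

Computing terms: t(1) = 17, t(2) = 2, t(3) = 34, t(4) = 4, t(5) = 27, t(6) = 8, t(7) = 13, t(8) = 16, t(9) = 26, t(10) = 32, t(11) = 11, t(12) = 23, t(13) = 22, t(14) = 5, t(15) = 3, t(16) = 10, t(17) = 6, t(18) = 20, t(19) = 12, t(20) = 40, t(21) = 24, t(22) = 39, t(23) = 7, t(24) = 37, t(25) = 14, t(26) = 33, t(27) = 28, t(28) = 25, t(29) = 15, t(30) = 9, t(31) = 30, t(32) = 18, t(33) = 19, t(34) = 36, t(35) = 38, t(36) = 31, t(37) = 35, t(38) = 21, t(39) = 29, t(40) = 1, t(41) = 17.
Since t(41) = t(1) = 17, the sequence is periodic with period 40.
(14495 - 1) mod 40 = 14, so t(14495) = t(15) = 3.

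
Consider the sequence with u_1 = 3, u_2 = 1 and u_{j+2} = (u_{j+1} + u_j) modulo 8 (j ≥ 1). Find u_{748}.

We have u_1 = 3,  u_2 = 1,  u_3 = 4,  u_4 = 5,  u_5 = 1,  u_6 = 6,  u_7 = 7,  u_8 = 5,  u_9 = 4,  u_{10} = 1,  u_{11} = 5,  u_{12} = 6,  u_{13} = 3,  u_{14} = 1.
The sequence repeats with period 12.
So u_{748} = u_{1 + ((748-1) mod 12)} = u_4 = 5.

5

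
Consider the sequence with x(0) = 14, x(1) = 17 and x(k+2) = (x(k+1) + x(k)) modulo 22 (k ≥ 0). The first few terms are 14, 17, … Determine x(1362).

20

x(0) = 14, x(1) = 17, x(2) = 9, x(3) = 4, x(4) = 13, x(5) = 17, x(6) = 8, x(7) = 3, x(8) = 11, x(9) = 14, x(10) = 3, x(11) = 17, x(12) = 20, x(13) = 15, x(14) = 13, x(15) = 6, x(16) = 19, x(17) = 3, x(18) = 0, x(19) = 3, x(20) = 3, x(21) = 6, x(22) = 9, x(23) = 15, x(24) = 2, x(25) = 17, x(26) = 19, x(27) = 14, x(28) = 11, x(29) = 3, x(30) = 14, x(31) = 17.
The sequence repeats with period 30.
(1362 - 0) mod 30 = 12, so x(1362) = x(12) = 20.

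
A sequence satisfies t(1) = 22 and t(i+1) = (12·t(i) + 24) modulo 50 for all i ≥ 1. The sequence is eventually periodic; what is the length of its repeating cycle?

Computing terms: t(1) = 22,  t(2) = 38,  t(3) = 30,  t(4) = 34,  t(5) = 32,  t(6) = 8,  t(7) = 20,  t(8) = 14,  t(9) = 42,  t(10) = 28,  t(11) = 10,  t(12) = 44,  t(13) = 2,  t(14) = 48,  t(15) = 0,  t(16) = 24,  t(17) = 12,  t(18) = 18,  t(19) = 40,  t(20) = 4,  t(21) = 22.
Since t(21) = t(1) = 22, the sequence is periodic with period 20.

20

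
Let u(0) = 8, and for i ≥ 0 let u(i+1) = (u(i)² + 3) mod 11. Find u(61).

Listing terms: u(0) = 8, u(1) = 1, u(2) = 4, u(3) = 8.
The sequence repeats with period 3.
(61 - 0) mod 3 = 1, so u(61) = u(1) = 1.

1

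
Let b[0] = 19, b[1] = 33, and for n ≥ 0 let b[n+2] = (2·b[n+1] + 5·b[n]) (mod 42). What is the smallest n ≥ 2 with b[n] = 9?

Computing terms: b[0] = 19, b[1] = 33, b[2] = 35, b[3] = 25, b[4] = 15, b[5] = 29, b[6] = 7, b[7] = 33, b[8] = 17, b[9] = 31, b[10] = 21, b[11] = 29, b[12] = 37, b[13] = 9, b[14] = 35, b[15] = 31, b[16] = 27, b[17] = 41, b[18] = 7, b[19] = 9, b[20] = 11, b[21] = 25, b[22] = 21, b[23] = 41, b[24] = 19, b[25] = 33.
Since (b[24], b[25]) = (b[0], b[1]) = (19, 33) (two consecutive terms determine the rest), the sequence is periodic with period 24.
The value 9 first appears (with n ≥ 2) at b[13].

13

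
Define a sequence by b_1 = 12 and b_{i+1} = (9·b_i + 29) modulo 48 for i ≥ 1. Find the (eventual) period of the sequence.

16

b_1 = 12,  b_2 = 41,  b_3 = 14,  b_4 = 11,  b_5 = 32,  b_6 = 29,  b_7 = 2,  b_8 = 47,  b_9 = 20,  b_{10} = 17,  b_{11} = 38,  b_{12} = 35,  b_{13} = 8,  b_{14} = 5,  b_{15} = 26,  b_{16} = 23,  b_{17} = 44,  b_{18} = 41.
Since b_{18} = b_2 = 41, the sequence is eventually periodic: after a pre-period of length 1 it cycles with period 16.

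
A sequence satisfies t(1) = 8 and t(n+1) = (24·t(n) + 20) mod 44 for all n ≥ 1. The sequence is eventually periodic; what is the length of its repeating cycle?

Computing terms: t(1) = 8, t(2) = 36, t(3) = 4, t(4) = 28, t(5) = 32, t(6) = 40, t(7) = 12, t(8) = 0, t(9) = 20, t(10) = 16, t(11) = 8.
Since t(11) = t(1) = 8, the sequence is periodic with period 10.

10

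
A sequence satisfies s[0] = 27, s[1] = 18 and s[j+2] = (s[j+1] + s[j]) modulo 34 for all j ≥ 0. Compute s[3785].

1

Listing terms: s[0] = 27, s[1] = 18, s[2] = 11, s[3] = 29, s[4] = 6, s[5] = 1, s[6] = 7, s[7] = 8, s[8] = 15, s[9] = 23, s[10] = 4, s[11] = 27, s[12] = 31, s[13] = 24, s[14] = 21, s[15] = 11, s[16] = 32, s[17] = 9, s[18] = 7, s[19] = 16, s[20] = 23, s[21] = 5, s[22] = 28, s[23] = 33, s[24] = 27, s[25] = 26, s[26] = 19, s[27] = 11, s[28] = 30, s[29] = 7, s[30] = 3, s[31] = 10, s[32] = 13, s[33] = 23, s[34] = 2, s[35] = 25, s[36] = 27, s[37] = 18.
Since (s[36], s[37]) = (s[0], s[1]) = (27, 18) (two consecutive terms determine the rest), the sequence is periodic with period 36.
(3785 - 0) mod 36 = 5, so s[3785] = s[5] = 1.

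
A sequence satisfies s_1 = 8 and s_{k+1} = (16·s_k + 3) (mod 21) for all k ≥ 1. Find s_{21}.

s_1 = 8,  s_2 = 5,  s_3 = 20,  s_4 = 8.
Since s_4 = s_1 = 8, the sequence is periodic with period 3.
(21 - 1) mod 3 = 2, so s_{21} = s_3 = 20.

20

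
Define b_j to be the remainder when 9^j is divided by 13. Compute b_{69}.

1

We have b_1 = 9; b_2 = 3; b_3 = 1; b_4 = 9.
The sequence repeats with period 3.
So b_{69} = b_{1 + ((69-1) mod 3)} = b_3 = 1.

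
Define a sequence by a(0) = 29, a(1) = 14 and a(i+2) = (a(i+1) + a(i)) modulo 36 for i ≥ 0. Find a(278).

11

We have a(0) = 29; a(1) = 14; a(2) = 7; a(3) = 21; a(4) = 28; a(5) = 13; a(6) = 5; a(7) = 18; a(8) = 23; a(9) = 5; a(10) = 28; a(11) = 33; a(12) = 25; a(13) = 22; a(14) = 11; a(15) = 33; a(16) = 8; a(17) = 5; a(18) = 13; a(19) = 18; a(20) = 31; a(21) = 13; a(22) = 8; a(23) = 21; a(24) = 29; a(25) = 14.
The sequence repeats with period 24.
(278 - 0) mod 24 = 14, so a(278) = a(14) = 11.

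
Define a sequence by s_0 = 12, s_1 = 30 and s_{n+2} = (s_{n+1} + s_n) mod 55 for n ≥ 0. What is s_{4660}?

12

s_0 = 12,  s_1 = 30,  s_2 = 42,  s_3 = 17,  s_4 = 4,  s_5 = 21,  s_6 = 25,  s_7 = 46,  s_8 = 16,  s_9 = 7,  s_{10} = 23,  s_{11} = 30,  s_{12} = 53,  s_{13} = 28,  s_{14} = 26,  s_{15} = 54,  s_{16} = 25,  s_{17} = 24,  s_{18} = 49,  s_{19} = 18,  s_{20} = 12,  s_{21} = 30.
The sequence repeats with period 20.
So s_{4660} = s_{0 + ((4660-0) mod 20)} = s_0 = 12.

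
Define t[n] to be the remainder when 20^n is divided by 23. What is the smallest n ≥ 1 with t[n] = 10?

5

t[0] = 1, t[1] = 20, t[2] = 9, t[3] = 19, t[4] = 12, t[5] = 10, t[6] = 16, t[7] = 21, t[8] = 6, t[9] = 5, t[10] = 8, t[11] = 22, t[12] = 3, t[13] = 14, t[14] = 4, t[15] = 11, t[16] = 13, t[17] = 7, t[18] = 2, t[19] = 17, t[20] = 18, t[21] = 15, t[22] = 1.
Since t[22] = t[0] = 1, the sequence is periodic with period 22.
The value 10 first appears (with n ≥ 1) at t[5].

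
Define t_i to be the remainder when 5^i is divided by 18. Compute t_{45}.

We have t_0 = 1, t_1 = 5, t_2 = 7, t_3 = 17, t_4 = 13, t_5 = 11, t_6 = 1.
The sequence repeats with period 6.
So t_{45} = t_{0 + ((45-0) mod 6)} = t_3 = 17.

17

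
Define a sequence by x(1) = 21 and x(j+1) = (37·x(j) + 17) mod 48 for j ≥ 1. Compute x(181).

Computing terms: x(1) = 21, x(2) = 26, x(3) = 19, x(4) = 0, x(5) = 17, x(6) = 22, x(7) = 15, x(8) = 44, x(9) = 13, x(10) = 18, x(11) = 11, x(12) = 40, x(13) = 9, x(14) = 14, x(15) = 7, x(16) = 36, x(17) = 5, x(18) = 10, x(19) = 3, x(20) = 32, x(21) = 1, x(22) = 6, x(23) = 47, x(24) = 28, x(25) = 45, x(26) = 2, x(27) = 43, x(28) = 24, x(29) = 41, x(30) = 46, x(31) = 39, x(32) = 20, x(33) = 37, x(34) = 42, x(35) = 35, x(36) = 16, x(37) = 33, x(38) = 38, x(39) = 31, x(40) = 12, x(41) = 29, x(42) = 34, x(43) = 27, x(44) = 8, x(45) = 25, x(46) = 30, x(47) = 23, x(48) = 4, x(49) = 21.
Since x(49) = x(1) = 21, the sequence is periodic with period 48.
(181 - 1) mod 48 = 36, so x(181) = x(37) = 33.

33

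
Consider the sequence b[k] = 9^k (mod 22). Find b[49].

We have b[1] = 9, b[2] = 15, b[3] = 3, b[4] = 5, b[5] = 1, b[6] = 9.
The sequence repeats with period 5.
(49 - 1) mod 5 = 3, so b[49] = b[4] = 5.

5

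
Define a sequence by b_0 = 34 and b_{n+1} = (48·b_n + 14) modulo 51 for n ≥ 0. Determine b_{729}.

b_0 = 34; b_1 = 14; b_2 = 23; b_3 = 47; b_4 = 26; b_5 = 38; b_6 = 2; b_7 = 8; b_8 = 41; b_9 = 44; b_{10} = 35; b_{11} = 11; b_{12} = 32; b_{13} = 20; b_{14} = 5; b_{15} = 50; b_{16} = 17; b_{17} = 14.
Since b_{17} = b_1 = 14, the sequence is eventually periodic: after a pre-period of length 1 it cycles with period 16.
For n ≥ 1, b_n depends only on (n - 1) mod 16. (729 - 1) mod 16 = 8, so b_{729} = b_9 = 44.

44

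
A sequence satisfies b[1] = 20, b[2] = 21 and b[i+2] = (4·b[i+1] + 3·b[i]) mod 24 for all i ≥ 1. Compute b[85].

12

We have b[1] = 20,  b[2] = 21,  b[3] = 0,  b[4] = 15,  b[5] = 12,  b[6] = 21,  b[7] = 0.
Since (b[6], b[7]) = (b[2], b[3]) = (21, 0) (two consecutive terms determine the rest), the sequence is eventually periodic: after a pre-period of length 1 it cycles with period 4.
For i ≥ 2, b[i] depends only on (i - 2) mod 4. (85 - 2) mod 4 = 3, so b[85] = b[5] = 12.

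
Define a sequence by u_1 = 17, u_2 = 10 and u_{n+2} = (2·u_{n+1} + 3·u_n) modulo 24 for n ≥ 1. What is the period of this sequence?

Listing terms: u_1 = 17; u_2 = 10; u_3 = 23; u_4 = 4; u_5 = 5; u_6 = 22; u_7 = 11; u_8 = 16; u_9 = 17; u_{10} = 10.
The sequence repeats with period 8.

8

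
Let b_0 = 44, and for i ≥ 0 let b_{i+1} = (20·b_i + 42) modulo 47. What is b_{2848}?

7

Listing terms: b_0 = 44, b_1 = 29, b_2 = 11, b_3 = 27, b_4 = 18, b_5 = 26, b_6 = 45, b_7 = 2, b_8 = 35, b_9 = 37, b_{10} = 30, b_{11} = 31, b_{12} = 4, b_{13} = 28, b_{14} = 38, b_{15} = 3, b_{16} = 8, b_{17} = 14, b_{18} = 40, b_{19} = 43, b_{20} = 9, b_{21} = 34, b_{22} = 17, b_{23} = 6, b_{24} = 21, b_{25} = 39, b_{26} = 23, b_{27} = 32, b_{28} = 24, b_{29} = 5, b_{30} = 1, b_{31} = 15, b_{32} = 13, b_{33} = 20, b_{34} = 19, b_{35} = 46, b_{36} = 22, b_{37} = 12, b_{38} = 0, b_{39} = 42, b_{40} = 36, b_{41} = 10, b_{42} = 7, b_{43} = 41, b_{44} = 16, b_{45} = 33, b_{46} = 44.
Since b_{46} = b_0 = 44, the sequence is periodic with period 46.
(2848 - 0) mod 46 = 42, so b_{2848} = b_{42} = 7.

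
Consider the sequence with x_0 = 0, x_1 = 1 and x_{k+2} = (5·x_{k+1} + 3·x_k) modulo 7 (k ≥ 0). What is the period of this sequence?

Computing terms: x_0 = 0, x_1 = 1, x_2 = 5, x_3 = 0, x_4 = 1.
The sequence repeats with period 3.

3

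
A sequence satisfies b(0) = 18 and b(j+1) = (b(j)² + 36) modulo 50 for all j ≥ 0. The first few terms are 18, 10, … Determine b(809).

We have b(0) = 18, b(1) = 10, b(2) = 36, b(3) = 32, b(4) = 10.
Since b(4) = b(1) = 10, the sequence is eventually periodic: after a pre-period of length 1 it cycles with period 3.
For j ≥ 1, b(j) depends only on (j - 1) mod 3. (809 - 1) mod 3 = 1, so b(809) = b(2) = 36.

36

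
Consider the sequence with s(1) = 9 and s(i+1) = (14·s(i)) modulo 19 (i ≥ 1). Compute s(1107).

17

s(1) = 9, s(2) = 12, s(3) = 16, s(4) = 15, s(5) = 1, s(6) = 14, s(7) = 6, s(8) = 8, s(9) = 17, s(10) = 10, s(11) = 7, s(12) = 3, s(13) = 4, s(14) = 18, s(15) = 5, s(16) = 13, s(17) = 11, s(18) = 2, s(19) = 9.
Since s(19) = s(1) = 9, the sequence is periodic with period 18.
(1107 - 1) mod 18 = 8, so s(1107) = s(9) = 17.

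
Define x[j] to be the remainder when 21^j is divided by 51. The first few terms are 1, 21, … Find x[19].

Computing terms: x[0] = 1; x[1] = 21; x[2] = 33; x[3] = 30; x[4] = 18; x[5] = 21.
Since x[5] = x[1] = 21, the sequence is eventually periodic: after a pre-period of length 1 it cycles with period 4.
For j ≥ 1, x[j] depends only on (j - 1) mod 4. (19 - 1) mod 4 = 2, so x[19] = x[3] = 30.

30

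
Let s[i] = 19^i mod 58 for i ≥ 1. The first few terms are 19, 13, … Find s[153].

3

We have s[1] = 19, s[2] = 13, s[3] = 15, s[4] = 53, s[5] = 21, s[6] = 51, s[7] = 41, s[8] = 25, s[9] = 11, s[10] = 35, s[11] = 27, s[12] = 49, s[13] = 3, s[14] = 57, s[15] = 39, s[16] = 45, s[17] = 43, s[18] = 5, s[19] = 37, s[20] = 7, s[21] = 17, s[22] = 33, s[23] = 47, s[24] = 23, s[25] = 31, s[26] = 9, s[27] = 55, s[28] = 1, s[29] = 19.
Since s[29] = s[1] = 19, the sequence is periodic with period 28.
So s[153] = s[1 + ((153-1) mod 28)] = s[13] = 3.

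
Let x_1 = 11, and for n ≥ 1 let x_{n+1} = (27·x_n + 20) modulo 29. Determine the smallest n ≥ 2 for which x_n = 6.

12

Computing terms: x_1 = 11, x_2 = 27, x_3 = 24, x_4 = 1, x_5 = 18, x_6 = 13, x_7 = 23, x_8 = 3, x_9 = 14, x_{10} = 21, x_{11} = 7, x_{12} = 6, x_{13} = 8, x_{14} = 4, x_{15} = 12, x_{16} = 25, x_{17} = 28, x_{18} = 22, x_{19} = 5, x_{20} = 10, x_{21} = 0, x_{22} = 20, x_{23} = 9, x_{24} = 2, x_{25} = 16, x_{26} = 17, x_{27} = 15, x_{28} = 19, x_{29} = 11.
Since x_{29} = x_1 = 11, the sequence is periodic with period 28.
The value 6 first appears (with n ≥ 2) at x_{12}.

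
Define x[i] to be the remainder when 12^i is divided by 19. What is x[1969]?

12

x[1] = 12, x[2] = 11, x[3] = 18, x[4] = 7, x[5] = 8, x[6] = 1, x[7] = 12.
The sequence repeats with period 6.
So x[1969] = x[1 + ((1969-1) mod 6)] = x[1] = 12.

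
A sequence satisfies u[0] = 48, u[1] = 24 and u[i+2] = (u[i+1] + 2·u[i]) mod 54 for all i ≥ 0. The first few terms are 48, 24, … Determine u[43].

24

u[0] = 48,  u[1] = 24,  u[2] = 12,  u[3] = 6,  u[4] = 30,  u[5] = 42,  u[6] = 48,  u[7] = 24.
Since (u[6], u[7]) = (u[0], u[1]) = (48, 24) (two consecutive terms determine the rest), the sequence is periodic with period 6.
(43 - 0) mod 6 = 1, so u[43] = u[1] = 24.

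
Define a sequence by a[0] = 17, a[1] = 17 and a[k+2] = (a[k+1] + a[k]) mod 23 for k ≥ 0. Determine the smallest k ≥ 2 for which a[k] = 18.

Computing terms: a[0] = 17, a[1] = 17, a[2] = 11, a[3] = 5, a[4] = 16, a[5] = 21, a[6] = 14, a[7] = 12, a[8] = 3, a[9] = 15, a[10] = 18, a[11] = 10, a[12] = 5, a[13] = 15, a[14] = 20, a[15] = 12, a[16] = 9, a[17] = 21, a[18] = 7, a[19] = 5, a[20] = 12, a[21] = 17, a[22] = 6, a[23] = 0, a[24] = 6, a[25] = 6, a[26] = 12, a[27] = 18, a[28] = 7, a[29] = 2, a[30] = 9, a[31] = 11, a[32] = 20, a[33] = 8, a[34] = 5, a[35] = 13, a[36] = 18, a[37] = 8, a[38] = 3, a[39] = 11, a[40] = 14, a[41] = 2, a[42] = 16, a[43] = 18, a[44] = 11, a[45] = 6, a[46] = 17, a[47] = 0, a[48] = 17, a[49] = 17.
The sequence repeats with period 48.
The value 18 first appears (with k ≥ 2) at a[10].

10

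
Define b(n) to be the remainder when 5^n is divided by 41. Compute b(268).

18

Computing terms: b(1) = 5,  b(2) = 25,  b(3) = 2,  b(4) = 10,  b(5) = 9,  b(6) = 4,  b(7) = 20,  b(8) = 18,  b(9) = 8,  b(10) = 40,  b(11) = 36,  b(12) = 16,  b(13) = 39,  b(14) = 31,  b(15) = 32,  b(16) = 37,  b(17) = 21,  b(18) = 23,  b(19) = 33,  b(20) = 1,  b(21) = 5.
Since b(21) = b(1) = 5, the sequence is periodic with period 20.
(268 - 1) mod 20 = 7, so b(268) = b(8) = 18.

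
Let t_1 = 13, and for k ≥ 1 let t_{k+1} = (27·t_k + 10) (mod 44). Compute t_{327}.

9

t_1 = 13,  t_2 = 9,  t_3 = 33,  t_4 = 21,  t_5 = 5,  t_6 = 13.
The sequence repeats with period 5.
(327 - 1) mod 5 = 1, so t_{327} = t_2 = 9.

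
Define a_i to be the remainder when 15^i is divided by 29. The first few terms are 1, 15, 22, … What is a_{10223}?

11

a_0 = 1, a_1 = 15, a_2 = 22, a_3 = 11, a_4 = 20, a_5 = 10, a_6 = 5, a_7 = 17, a_8 = 23, a_9 = 26, a_{10} = 13, a_{11} = 21, a_{12} = 25, a_{13} = 27, a_{14} = 28, a_{15} = 14, a_{16} = 7, a_{17} = 18, a_{18} = 9, a_{19} = 19, a_{20} = 24, a_{21} = 12, a_{22} = 6, a_{23} = 3, a_{24} = 16, a_{25} = 8, a_{26} = 4, a_{27} = 2, a_{28} = 1.
Since a_{28} = a_0 = 1, the sequence is periodic with period 28.
So a_{10223} = a_{0 + ((10223-0) mod 28)} = a_3 = 11.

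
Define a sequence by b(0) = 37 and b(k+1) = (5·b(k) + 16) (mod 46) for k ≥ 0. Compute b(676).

27

b(0) = 37; b(1) = 17; b(2) = 9; b(3) = 15; b(4) = 45; b(5) = 11; b(6) = 25; b(7) = 3; b(8) = 31; b(9) = 33; b(10) = 43; b(11) = 1; b(12) = 21; b(13) = 29; b(14) = 23; b(15) = 39; b(16) = 27; b(17) = 13; b(18) = 35; b(19) = 7; b(20) = 5; b(21) = 41; b(22) = 37.
Since b(22) = b(0) = 37, the sequence is periodic with period 22.
(676 - 0) mod 22 = 16, so b(676) = b(16) = 27.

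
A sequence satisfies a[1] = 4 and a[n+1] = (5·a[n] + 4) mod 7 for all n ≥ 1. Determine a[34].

Computing terms: a[1] = 4,  a[2] = 3,  a[3] = 5,  a[4] = 1,  a[5] = 2,  a[6] = 0,  a[7] = 4.
Since a[7] = a[1] = 4, the sequence is periodic with period 6.
So a[34] = a[1 + ((34-1) mod 6)] = a[4] = 1.

1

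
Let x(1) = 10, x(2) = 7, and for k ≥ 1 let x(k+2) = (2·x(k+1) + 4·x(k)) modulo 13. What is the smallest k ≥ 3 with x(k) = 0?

Listing terms: x(1) = 10, x(2) = 7, x(3) = 2, x(4) = 6, x(5) = 7, x(6) = 12, x(7) = 0, x(8) = 9, x(9) = 5, x(10) = 7, x(11) = 8, x(12) = 5, x(13) = 3, x(14) = 0, x(15) = 12, x(16) = 11, x(17) = 5, x(18) = 2, x(19) = 11, x(20) = 4, x(21) = 0, x(22) = 3, x(23) = 6, x(24) = 11, x(25) = 7, x(26) = 6, x(27) = 1, x(28) = 0, x(29) = 4, x(30) = 8, x(31) = 6, x(32) = 5, x(33) = 8, x(34) = 10, x(35) = 0, x(36) = 1, x(37) = 2, x(38) = 8, x(39) = 11, x(40) = 2, x(41) = 9, x(42) = 0, x(43) = 10, x(44) = 7.
Since (x(43), x(44)) = (x(1), x(2)) = (10, 7) (two consecutive terms determine the rest), the sequence is periodic with period 42.
The value 0 first appears (with k ≥ 3) at x(7).

7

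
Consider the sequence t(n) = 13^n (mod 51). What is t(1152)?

1

We have t(0) = 1, t(1) = 13, t(2) = 16, t(3) = 4, t(4) = 1.
The sequence repeats with period 4.
(1152 - 0) mod 4 = 0, so t(1152) = t(0) = 1.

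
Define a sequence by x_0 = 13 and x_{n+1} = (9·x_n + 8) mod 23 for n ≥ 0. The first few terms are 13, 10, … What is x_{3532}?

Listing terms: x_0 = 13; x_1 = 10; x_2 = 6; x_3 = 16; x_4 = 14; x_5 = 19; x_6 = 18; x_7 = 9; x_8 = 20; x_9 = 4; x_{10} = 21; x_{11} = 13.
The sequence repeats with period 11.
So x_{3532} = x_{0 + ((3532-0) mod 11)} = x_1 = 10.

10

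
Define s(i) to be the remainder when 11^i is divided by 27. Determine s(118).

16

Computing terms: s(0) = 1, s(1) = 11, s(2) = 13, s(3) = 8, s(4) = 7, s(5) = 23, s(6) = 10, s(7) = 2, s(8) = 22, s(9) = 26, s(10) = 16, s(11) = 14, s(12) = 19, s(13) = 20, s(14) = 4, s(15) = 17, s(16) = 25, s(17) = 5, s(18) = 1.
Since s(18) = s(0) = 1, the sequence is periodic with period 18.
So s(118) = s(0 + ((118-0) mod 18)) = s(10) = 16.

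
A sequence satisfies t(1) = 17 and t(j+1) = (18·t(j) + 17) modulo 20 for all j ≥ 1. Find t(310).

3

Listing terms: t(1) = 17,  t(2) = 3,  t(3) = 11,  t(4) = 15,  t(5) = 7,  t(6) = 3.
Since t(6) = t(2) = 3, the sequence is eventually periodic: after a pre-period of length 1 it cycles with period 4.
For j ≥ 2, t(j) depends only on (j - 2) mod 4. (310 - 2) mod 4 = 0, so t(310) = t(2) = 3.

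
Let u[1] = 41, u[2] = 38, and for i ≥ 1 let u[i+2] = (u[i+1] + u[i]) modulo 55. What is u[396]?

27

u[1] = 41,  u[2] = 38,  u[3] = 24,  u[4] = 7,  u[5] = 31,  u[6] = 38,  u[7] = 14,  u[8] = 52,  u[9] = 11,  u[10] = 8,  u[11] = 19,  u[12] = 27,  u[13] = 46,  u[14] = 18,  u[15] = 9,  u[16] = 27,  u[17] = 36,  u[18] = 8,  u[19] = 44,  u[20] = 52,  u[21] = 41,  u[22] = 38.
The sequence repeats with period 20.
So u[396] = u[1 + ((396-1) mod 20)] = u[16] = 27.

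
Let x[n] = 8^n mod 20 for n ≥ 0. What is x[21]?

8

We have x[0] = 1, x[1] = 8, x[2] = 4, x[3] = 12, x[4] = 16, x[5] = 8.
Since x[5] = x[1] = 8, the sequence is eventually periodic: after a pre-period of length 1 it cycles with period 4.
For n ≥ 1, x[n] depends only on (n - 1) mod 4. (21 - 1) mod 4 = 0, so x[21] = x[1] = 8.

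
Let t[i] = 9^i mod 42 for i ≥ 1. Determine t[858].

15

Computing terms: t[1] = 9; t[2] = 39; t[3] = 15; t[4] = 9.
The sequence repeats with period 3.
So t[858] = t[1 + ((858-1) mod 3)] = t[3] = 15.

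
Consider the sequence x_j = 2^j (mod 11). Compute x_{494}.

5

Computing terms: x_1 = 2; x_2 = 4; x_3 = 8; x_4 = 5; x_5 = 10; x_6 = 9; x_7 = 7; x_8 = 3; x_9 = 6; x_{10} = 1; x_{11} = 2.
The sequence repeats with period 10.
So x_{494} = x_{1 + ((494-1) mod 10)} = x_4 = 5.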